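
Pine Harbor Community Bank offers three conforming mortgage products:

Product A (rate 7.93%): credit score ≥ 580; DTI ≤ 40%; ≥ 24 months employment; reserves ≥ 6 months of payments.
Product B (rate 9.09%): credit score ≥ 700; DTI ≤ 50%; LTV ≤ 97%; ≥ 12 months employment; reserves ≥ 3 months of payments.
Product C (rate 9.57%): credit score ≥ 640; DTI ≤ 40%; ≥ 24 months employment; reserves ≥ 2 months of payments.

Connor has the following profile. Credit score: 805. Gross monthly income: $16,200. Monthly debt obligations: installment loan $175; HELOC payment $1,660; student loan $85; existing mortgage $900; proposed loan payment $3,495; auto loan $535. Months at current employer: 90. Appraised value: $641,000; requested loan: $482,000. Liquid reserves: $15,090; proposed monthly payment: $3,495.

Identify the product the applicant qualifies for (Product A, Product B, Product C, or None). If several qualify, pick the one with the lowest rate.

Total debts = (175 + 1,660 + 85 + 900 + 3,495 + 535) = 6,850; DTI = 6,850/16,200 = 42.3%.
LTV = 482,000/641,000 = 75.2%.
Reserves = 15,090/3,495 = 4.3 months.
Product A: score 805 ≥ 580; DTI 42.3% > 40%; employment 90 ≥ 24 mo; reserves 4.3 < 6 mo → does not qualify.
Product B: score 805 ≥ 700; DTI 42.3% ≤ 50%; LTV 75.2% ≤ 97%; employment 90 ≥ 12 mo; reserves 4.3 ≥ 3 mo → qualifies.
Product C: score 805 ≥ 640; DTI 42.3% > 40%; employment 90 ≥ 24 mo; reserves 4.3 ≥ 2 mo → does not qualify.

Product B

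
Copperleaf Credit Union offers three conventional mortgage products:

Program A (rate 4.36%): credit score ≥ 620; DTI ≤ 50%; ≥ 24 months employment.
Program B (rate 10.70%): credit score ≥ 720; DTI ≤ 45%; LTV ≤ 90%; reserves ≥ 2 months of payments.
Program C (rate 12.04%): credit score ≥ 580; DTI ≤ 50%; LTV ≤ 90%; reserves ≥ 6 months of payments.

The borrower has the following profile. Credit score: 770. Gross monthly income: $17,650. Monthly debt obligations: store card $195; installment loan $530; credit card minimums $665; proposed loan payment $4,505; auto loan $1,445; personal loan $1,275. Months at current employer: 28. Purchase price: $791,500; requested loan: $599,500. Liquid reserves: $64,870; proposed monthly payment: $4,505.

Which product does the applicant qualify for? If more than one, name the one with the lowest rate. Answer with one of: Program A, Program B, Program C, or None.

Program A

Total debts = (195 + 530 + 665 + 4,505 + 1,445 + 1,275) = 8,615; DTI = 8,615/17,650 = 48.8%.
LTV = 599,500/791,500 = 75.7%.
Reserves = 64,870/4,505 = 14.4 months.
Program A: score 770 ≥ 620; DTI 48.8% ≤ 50%; employment 28 ≥ 24 mo → qualifies.
Program B: score 770 ≥ 720; DTI 48.8% > 45%; LTV 75.7% ≤ 90%; reserves 14.4 ≥ 2 mo → does not qualify.
Program C: score 770 ≥ 580; DTI 48.8% ≤ 50%; LTV 75.7% ≤ 90%; reserves 14.4 ≥ 6 mo → qualifies.
Qualifying: Program A, Program C. Lowest rate is 4.36% → Program A.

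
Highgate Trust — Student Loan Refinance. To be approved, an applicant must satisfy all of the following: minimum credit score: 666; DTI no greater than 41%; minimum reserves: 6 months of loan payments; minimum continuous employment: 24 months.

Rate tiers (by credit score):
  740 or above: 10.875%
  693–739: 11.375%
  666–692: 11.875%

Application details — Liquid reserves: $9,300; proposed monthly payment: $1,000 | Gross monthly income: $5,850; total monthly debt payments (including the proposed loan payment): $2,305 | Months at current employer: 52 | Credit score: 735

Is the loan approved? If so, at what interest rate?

Approved at 11.375%

Credit score 735 ≥ 666 (meets minimum)
Employment 52 ≥ 24 months
Liquid reserves cover 9,300/1,000 = 9.3 months — ≥ 6 required
Debt-to-income = 2,305/5,850 = 39.4% — meets 41% limit
All requirements met. Score 735 falls in the 693–739 tier → 11.375%.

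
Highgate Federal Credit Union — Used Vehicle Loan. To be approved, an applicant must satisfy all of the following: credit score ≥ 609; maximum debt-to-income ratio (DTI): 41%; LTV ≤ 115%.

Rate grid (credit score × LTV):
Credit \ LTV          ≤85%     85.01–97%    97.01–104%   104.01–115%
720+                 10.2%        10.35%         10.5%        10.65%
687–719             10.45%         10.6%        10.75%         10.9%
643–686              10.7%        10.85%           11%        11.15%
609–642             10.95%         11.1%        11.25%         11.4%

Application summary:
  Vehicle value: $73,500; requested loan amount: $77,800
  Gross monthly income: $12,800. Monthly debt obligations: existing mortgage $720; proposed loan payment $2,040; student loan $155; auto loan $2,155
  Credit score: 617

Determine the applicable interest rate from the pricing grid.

11.4%

Credit score 617 ≥ 609; Total monthly debts = (720 + 2,040 + 155 + 2,155) = 5,070. DTI: 5,070 ÷ 12,800 = 39.6%, within the 41% cap
LTV = 77,800/73,500 = 105.9% ≤ 115%
Credit 617 → row 609–642; LTV 105.9% → column 104.01–115%. Grid cell → 11.4%.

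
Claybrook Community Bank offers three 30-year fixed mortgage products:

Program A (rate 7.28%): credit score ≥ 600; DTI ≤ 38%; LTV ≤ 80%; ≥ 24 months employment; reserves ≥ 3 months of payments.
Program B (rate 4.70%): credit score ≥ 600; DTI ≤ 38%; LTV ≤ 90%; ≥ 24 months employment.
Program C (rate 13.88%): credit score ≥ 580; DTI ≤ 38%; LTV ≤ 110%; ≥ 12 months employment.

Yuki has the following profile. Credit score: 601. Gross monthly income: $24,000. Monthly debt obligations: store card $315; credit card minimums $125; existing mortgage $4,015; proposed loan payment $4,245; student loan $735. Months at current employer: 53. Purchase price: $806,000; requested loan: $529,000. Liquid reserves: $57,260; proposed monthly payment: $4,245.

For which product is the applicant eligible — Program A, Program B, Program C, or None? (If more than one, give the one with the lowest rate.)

None

Total debts = (315 + 125 + 4,015 + 4,245 + 735) = 9,435; DTI = 9,435/24,000 = 39.3%.
LTV = 529,000/806,000 = 65.6%.
Reserves = 57,260/4,245 = 13.5 months.
Program A: score 601 ≥ 600; DTI 39.3% > 38%; LTV 65.6% ≤ 80%; employment 53 ≥ 24 mo; reserves 13.5 ≥ 3 mo → does not qualify.
Program B: score 601 ≥ 600; DTI 39.3% > 38%; LTV 65.6% ≤ 90%; employment 53 ≥ 24 mo → does not qualify.
Program C: score 601 ≥ 580; DTI 39.3% > 38%; LTV 65.6% ≤ 110%; employment 53 ≥ 12 mo → does not qualify.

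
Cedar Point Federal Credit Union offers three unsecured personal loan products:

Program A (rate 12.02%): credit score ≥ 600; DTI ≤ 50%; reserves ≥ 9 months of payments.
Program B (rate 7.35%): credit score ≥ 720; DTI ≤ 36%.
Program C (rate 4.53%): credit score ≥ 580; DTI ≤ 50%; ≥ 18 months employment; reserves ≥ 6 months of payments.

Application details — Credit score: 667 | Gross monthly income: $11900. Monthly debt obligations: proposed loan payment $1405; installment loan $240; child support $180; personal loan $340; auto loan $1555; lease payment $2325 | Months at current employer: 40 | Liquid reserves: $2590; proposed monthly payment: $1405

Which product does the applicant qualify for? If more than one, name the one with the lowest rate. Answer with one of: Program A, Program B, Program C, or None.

Total debts = (1,405 + 240 + 180 + 340 + 1,555 + 2,325) = 6,045; DTI = 6,045/11,900 = 50.8%.
Reserves = 2,590/1,405 = 1.8 months.
Program A: score 667 ≥ 600; DTI 50.8% > 50%; reserves 1.8 < 9 mo → does not qualify.
Program B: score 667 < 720; DTI 50.8% > 36% → does not qualify.
Program C: score 667 ≥ 580; DTI 50.8% > 50%; employment 40 ≥ 18 mo; reserves 1.8 < 6 mo → does not qualify.

None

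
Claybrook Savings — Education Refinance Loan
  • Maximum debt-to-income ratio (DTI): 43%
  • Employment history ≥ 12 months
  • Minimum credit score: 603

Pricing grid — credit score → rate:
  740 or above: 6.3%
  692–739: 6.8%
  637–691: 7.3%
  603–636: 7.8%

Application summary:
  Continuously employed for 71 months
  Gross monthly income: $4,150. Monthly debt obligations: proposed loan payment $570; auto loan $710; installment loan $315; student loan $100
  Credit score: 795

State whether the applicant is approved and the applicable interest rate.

Approved at 6.3%

Credit score 795 ≥ 603 (meets minimum)
Employment 71 ≥ 12 months
Total monthly debts = (570 + 710 + 315 + 100) = 1,695. Debt-to-income = 1,695/4,150 = 40.8% — meets 43% limit
All requirements met. Score 795 falls in the 740 or above tier → 6.3%.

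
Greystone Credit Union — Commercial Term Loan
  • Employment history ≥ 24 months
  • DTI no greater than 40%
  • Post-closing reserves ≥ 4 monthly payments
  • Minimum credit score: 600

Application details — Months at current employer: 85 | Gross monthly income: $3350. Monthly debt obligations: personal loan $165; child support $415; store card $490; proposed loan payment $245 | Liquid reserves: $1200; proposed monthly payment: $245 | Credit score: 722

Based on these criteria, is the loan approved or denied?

Approved

Employment 85 ≥ 24 months
Total monthly debts = (165 + 415 + 490 + 245) = 1,315. Debt-to-income = 1,315/3,350 = 39.3% — meets 40% limit
Reserves = 1,200/245 = 4.9 months ≥ 4
Credit score 722 ≥ 600 (meets)
All criteria satisfied.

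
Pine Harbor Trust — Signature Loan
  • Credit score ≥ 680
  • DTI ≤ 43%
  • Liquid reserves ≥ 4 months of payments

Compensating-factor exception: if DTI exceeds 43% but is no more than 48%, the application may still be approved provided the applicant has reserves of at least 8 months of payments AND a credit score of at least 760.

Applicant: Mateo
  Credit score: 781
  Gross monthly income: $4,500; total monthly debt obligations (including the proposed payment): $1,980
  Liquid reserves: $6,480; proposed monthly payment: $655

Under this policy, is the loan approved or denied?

Approved

Credit score 781 ≥ 680 (meets base)
DTI = 1,980/4,500 = 44% > 43% — standard DTI limit exceeded.
Reserves = 6,480/655 = 9.9 months ≥ 4
DTI 44% is within the 43%–48% exception band; checking compensating factors.
Override check — reserves: 9.9 mo (ok); score: 781 (ok).
Both compensating conditions met → exception applies.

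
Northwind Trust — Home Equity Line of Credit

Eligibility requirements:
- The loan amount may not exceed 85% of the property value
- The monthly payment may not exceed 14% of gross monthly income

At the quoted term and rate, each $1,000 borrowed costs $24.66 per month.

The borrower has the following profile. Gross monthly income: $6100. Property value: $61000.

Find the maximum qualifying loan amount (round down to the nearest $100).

$34,600

Payment cap: 14% × $6,100 = $854/month.
At $24.66 per $1,000, that supports 854/24.66 × 1,000 ≈ $34,630 → $34,600.
LTV cap: 85% × $61,000 = $51,850 → $51,800.
Binding constraint: payment-to-income.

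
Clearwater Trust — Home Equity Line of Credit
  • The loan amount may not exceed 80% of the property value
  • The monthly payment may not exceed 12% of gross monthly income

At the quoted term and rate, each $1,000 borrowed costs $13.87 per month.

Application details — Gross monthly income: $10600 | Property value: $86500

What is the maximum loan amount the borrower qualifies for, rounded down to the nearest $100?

$69,200

Payment cap: 12% × $10,600 = $1,272/month.
At $13.87 per $1,000, that supports 1,272/13.87 × 1,000 ≈ $91,708 → $91,700.
LTV cap: 80% × $86,500 = $69,200 → $69,200.
Binding constraint: loan-to-value.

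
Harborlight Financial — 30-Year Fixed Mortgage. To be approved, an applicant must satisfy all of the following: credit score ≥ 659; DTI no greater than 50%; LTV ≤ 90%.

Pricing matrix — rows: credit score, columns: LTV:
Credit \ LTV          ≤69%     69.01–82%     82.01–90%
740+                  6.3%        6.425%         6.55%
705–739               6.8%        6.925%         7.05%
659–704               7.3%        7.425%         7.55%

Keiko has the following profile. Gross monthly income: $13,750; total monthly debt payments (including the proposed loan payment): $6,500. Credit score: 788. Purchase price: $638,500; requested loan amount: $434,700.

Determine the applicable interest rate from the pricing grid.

6.3%

Credit score 788 ≥ 659; DTI: 6,500 ÷ 13,750 = 47.3%, within the 50% cap
Loan-to-value = 434,700/638,500 = 68.1% — pass (90% max)
Row: 788 falls in 740+. Column: 68.1% falls in ≤69%. Rate = 6.3%.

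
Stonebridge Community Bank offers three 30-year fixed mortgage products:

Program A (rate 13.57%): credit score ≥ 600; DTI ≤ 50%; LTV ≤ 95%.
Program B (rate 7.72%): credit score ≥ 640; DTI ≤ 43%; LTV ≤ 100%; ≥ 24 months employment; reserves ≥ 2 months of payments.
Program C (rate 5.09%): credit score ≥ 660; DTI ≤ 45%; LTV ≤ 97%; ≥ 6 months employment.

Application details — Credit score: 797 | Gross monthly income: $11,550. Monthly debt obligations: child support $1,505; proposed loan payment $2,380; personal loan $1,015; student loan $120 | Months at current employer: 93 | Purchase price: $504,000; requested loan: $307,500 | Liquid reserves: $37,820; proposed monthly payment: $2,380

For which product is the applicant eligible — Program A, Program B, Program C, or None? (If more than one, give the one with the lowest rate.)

Total debts = (1,505 + 2,380 + 1,015 + 120) = 5,020; DTI = 5,020/11,550 = 43.5%.
LTV = 307,500/504,000 = 61%.
Reserves = 37,820/2,380 = 15.9 months.
Program A: score 797 ≥ 600; DTI 43.5% ≤ 50%; LTV 61% ≤ 95% → qualifies.
Program B: score 797 ≥ 640; DTI 43.5% > 43%; LTV 61% ≤ 100%; employment 93 ≥ 24 mo; reserves 15.9 ≥ 2 mo → does not qualify.
Program C: score 797 ≥ 660; DTI 43.5% ≤ 45%; LTV 61% ≤ 97%; employment 93 ≥ 6 mo → qualifies.
Qualifying: Program A, Program C. Lowest rate is 5.09% → Program C.

Program C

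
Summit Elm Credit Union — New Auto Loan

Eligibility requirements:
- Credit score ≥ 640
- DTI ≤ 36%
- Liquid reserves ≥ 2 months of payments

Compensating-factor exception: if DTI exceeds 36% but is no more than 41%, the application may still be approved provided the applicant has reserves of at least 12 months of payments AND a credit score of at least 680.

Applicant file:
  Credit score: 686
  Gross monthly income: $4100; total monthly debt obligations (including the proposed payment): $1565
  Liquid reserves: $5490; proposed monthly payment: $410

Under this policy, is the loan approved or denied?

Credit score 686 ≥ 640 (meets base)
DTI = 1,565/4,100 = 38.2% > 36% — standard DTI limit exceeded.
Reserves: 5,490 ÷ 410 = 13.4 months (meets 2-month minimum)
38.2% falls in the override range (36%–41%), so the compensating-factor test applies.
Reserves 13.4 ≥ 12 months; credit score 686 ≥ 680.
Both override conditions satisfied; DTI exception granted.

Approved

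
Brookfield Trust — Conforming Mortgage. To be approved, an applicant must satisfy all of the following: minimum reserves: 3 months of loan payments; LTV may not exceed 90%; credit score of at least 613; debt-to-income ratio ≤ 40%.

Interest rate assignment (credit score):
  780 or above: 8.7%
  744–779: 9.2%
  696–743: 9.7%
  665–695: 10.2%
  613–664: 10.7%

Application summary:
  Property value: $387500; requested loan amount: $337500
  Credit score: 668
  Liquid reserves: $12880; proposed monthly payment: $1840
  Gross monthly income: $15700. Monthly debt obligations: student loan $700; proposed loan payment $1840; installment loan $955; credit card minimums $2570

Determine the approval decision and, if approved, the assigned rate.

Credit score 668 ≥ 613 (meets minimum)
Liquid reserves cover 12,880/1,840 = 7.0 months — ≥ 3 required
LTV: 337,500 ÷ 387,500 = 87.1%, within 90% cap
Total monthly debts = (700 + 1,840 + 955 + 2,570) = 6,065. DTI: 6,065 ÷ 15,700 = 38.6%, within the 40% cap
All requirements met. Score 668 falls in the 665–695 tier → 10.2%.

Approved at 10.2%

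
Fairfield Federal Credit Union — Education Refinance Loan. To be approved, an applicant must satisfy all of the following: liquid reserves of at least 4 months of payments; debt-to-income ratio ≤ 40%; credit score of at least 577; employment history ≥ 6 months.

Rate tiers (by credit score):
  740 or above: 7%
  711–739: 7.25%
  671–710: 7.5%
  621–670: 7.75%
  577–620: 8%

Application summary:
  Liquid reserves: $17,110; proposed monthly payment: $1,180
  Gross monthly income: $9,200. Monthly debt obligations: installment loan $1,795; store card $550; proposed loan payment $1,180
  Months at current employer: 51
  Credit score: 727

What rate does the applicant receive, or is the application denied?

Approved at 7.25%

Credit score 727 ≥ 577 (meets minimum)
Employment 51 ≥ 6 months
Liquid reserves cover 17,110/1,180 = 14.5 months — ≥ 4 required
Total monthly debts = (1,795 + 550 + 1,180) = 3,525. Debt-to-income = 3,525/9,200 = 38.3% — meets 40% limit
All requirements met. Score 727 falls in the 711–739 tier → 7.25%.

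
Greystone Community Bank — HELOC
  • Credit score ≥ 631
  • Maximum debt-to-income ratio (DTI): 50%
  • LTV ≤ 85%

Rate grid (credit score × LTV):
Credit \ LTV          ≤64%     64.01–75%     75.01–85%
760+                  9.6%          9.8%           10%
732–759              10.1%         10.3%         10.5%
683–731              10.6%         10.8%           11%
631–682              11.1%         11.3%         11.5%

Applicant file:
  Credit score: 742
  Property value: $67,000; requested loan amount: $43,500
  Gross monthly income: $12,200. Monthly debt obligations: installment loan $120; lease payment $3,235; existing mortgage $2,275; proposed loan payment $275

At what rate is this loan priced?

10.3%

Credit score 742 ≥ 631; Total monthly debts = (120 + 3,235 + 2,275 + 275) = 5,905. DTI = 5,905/12,200 = 48.4% ≤ 50%
Loan-to-value = 43,500/67,000 = 64.9% — pass (85% max)
Row: 742 falls in 732–759. Column: 64.9% falls in 64.01–75%. Rate = 10.3%.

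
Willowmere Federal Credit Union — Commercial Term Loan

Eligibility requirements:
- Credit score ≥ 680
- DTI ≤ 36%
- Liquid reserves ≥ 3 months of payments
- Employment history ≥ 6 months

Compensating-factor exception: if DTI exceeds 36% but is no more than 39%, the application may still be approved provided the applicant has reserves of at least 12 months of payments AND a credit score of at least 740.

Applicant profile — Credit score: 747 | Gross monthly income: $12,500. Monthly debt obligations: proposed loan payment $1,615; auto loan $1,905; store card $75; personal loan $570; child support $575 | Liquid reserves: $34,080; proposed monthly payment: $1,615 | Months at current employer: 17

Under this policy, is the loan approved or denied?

Approved

Credit score 747 ≥ 680 (meets base)
Total debts = (1,615 + 1,905 + 75 + 570 + 575) = 4,740. DTI: 4,740 ÷ 12,500 = 37.9%, over the 36% base limit.
Reserves: 34,080 ÷ 1,615 = 21.1 months (meets 3-month minimum)
Employment 17 ≥ 6 months
37.9% falls in the override range (36%–39%), so the compensating-factor test applies.
Override check — reserves: 21.1 mo (ok); score: 747 (ok).
Both override conditions satisfied; DTI exception granted.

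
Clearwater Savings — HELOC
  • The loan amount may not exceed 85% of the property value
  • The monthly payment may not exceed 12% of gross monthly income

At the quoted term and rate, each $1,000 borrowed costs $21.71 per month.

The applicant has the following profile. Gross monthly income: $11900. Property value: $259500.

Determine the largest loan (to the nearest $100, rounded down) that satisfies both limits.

Payment cap: 12% × $11,900 = $1,428/month.
At $21.71 per $1,000, that supports 1,428/21.71 × 1,000 ≈ $65,776 → $65,700.
LTV cap: 85% × $259,500 = $220,575 → $220,500.
Binding constraint: payment-to-income.

$65,700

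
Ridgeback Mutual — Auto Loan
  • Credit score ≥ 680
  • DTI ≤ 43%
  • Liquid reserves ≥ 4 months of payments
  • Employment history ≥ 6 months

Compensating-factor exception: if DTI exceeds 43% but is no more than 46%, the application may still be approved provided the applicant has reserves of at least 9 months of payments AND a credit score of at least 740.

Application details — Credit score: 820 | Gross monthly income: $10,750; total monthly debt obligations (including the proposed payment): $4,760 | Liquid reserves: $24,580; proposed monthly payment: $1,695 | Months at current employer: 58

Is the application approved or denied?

Approved

Credit score 820 ≥ 680 (meets base)
DTI = 4,760/10,750 = 44.3% > 43% — standard DTI limit exceeded.
Reserves = 24,580/1,695 = 14.5 months ≥ 4
Employment 58 ≥ 6 months
44.3% falls in the override range (43%–46%), so the compensating-factor test applies.
Reserves 14.5 ≥ 9 months; credit score 820 ≥ 740.
Both compensating conditions met → exception applies.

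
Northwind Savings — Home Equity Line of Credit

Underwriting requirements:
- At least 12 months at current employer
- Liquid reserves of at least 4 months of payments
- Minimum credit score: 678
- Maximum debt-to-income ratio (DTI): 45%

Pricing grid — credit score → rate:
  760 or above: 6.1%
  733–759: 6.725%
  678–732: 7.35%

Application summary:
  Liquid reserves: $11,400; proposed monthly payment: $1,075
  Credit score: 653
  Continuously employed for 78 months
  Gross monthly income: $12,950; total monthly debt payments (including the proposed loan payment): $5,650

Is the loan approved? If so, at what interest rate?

Denied

Credit score 653 < 678 (below minimum)
Reserves = 11,400/1,075 = 10.6 months ≥ 4
Employment 78 ≥ 12 months
Debt-to-income = 5,650/12,950 = 43.6% — meets 45% limit
Not all requirements met → denied.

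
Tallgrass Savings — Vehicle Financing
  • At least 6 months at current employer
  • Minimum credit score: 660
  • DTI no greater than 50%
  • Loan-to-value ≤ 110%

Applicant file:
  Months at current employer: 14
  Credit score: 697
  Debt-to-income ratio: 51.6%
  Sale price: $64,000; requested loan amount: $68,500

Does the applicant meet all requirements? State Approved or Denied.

Employment 14 ≥ 6 months
Credit score 697 ≥ 660 (meets)
DTI 51.6% is over the 50% limit
LTV: 68,500 ÷ 64,000 = 107%, within 110% cap
Fails on DTI.

Denied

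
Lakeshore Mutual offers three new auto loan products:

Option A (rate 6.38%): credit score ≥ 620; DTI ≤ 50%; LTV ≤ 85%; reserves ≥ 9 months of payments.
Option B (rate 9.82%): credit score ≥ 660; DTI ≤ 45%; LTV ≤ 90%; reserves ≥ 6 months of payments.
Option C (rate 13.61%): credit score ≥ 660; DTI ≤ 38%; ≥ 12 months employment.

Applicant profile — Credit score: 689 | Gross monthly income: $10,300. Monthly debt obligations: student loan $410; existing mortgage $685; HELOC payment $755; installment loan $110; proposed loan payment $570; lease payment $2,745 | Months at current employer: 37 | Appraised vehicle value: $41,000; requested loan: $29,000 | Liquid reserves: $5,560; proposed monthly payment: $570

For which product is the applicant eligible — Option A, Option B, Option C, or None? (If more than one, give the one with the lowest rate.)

None

Total debts = (410 + 685 + 755 + 110 + 570 + 2,745) = 5,275; DTI = 5,275/10,300 = 51.2%.
LTV = 29,000/41,000 = 70.7%.
Reserves = 5,560/570 = 9.8 months.
Option A: score 689 ≥ 620; DTI 51.2% > 50%; LTV 70.7% ≤ 85%; reserves 9.8 ≥ 9 mo → does not qualify.
Option B: score 689 ≥ 660; DTI 51.2% > 45%; LTV 70.7% ≤ 90%; reserves 9.8 ≥ 6 mo → does not qualify.
Option C: score 689 ≥ 660; DTI 51.2% > 38%; employment 37 ≥ 12 mo → does not qualify.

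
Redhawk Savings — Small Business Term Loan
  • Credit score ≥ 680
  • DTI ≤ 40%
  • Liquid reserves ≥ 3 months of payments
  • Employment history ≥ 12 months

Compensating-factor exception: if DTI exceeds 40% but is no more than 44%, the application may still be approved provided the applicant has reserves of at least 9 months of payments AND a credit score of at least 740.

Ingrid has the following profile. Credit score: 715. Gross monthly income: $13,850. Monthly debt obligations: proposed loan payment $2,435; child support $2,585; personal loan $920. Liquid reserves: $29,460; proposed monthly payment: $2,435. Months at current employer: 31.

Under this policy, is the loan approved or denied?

Denied

Credit score 715 ≥ 680 (meets base)
Total debts = (2,435 + 2,585 + 920) = 5,940. DTI: 5,940 ÷ 13,850 = 42.9%, over the 40% base limit.
Reserves = 29,460/2,435 = 12.1 months ≥ 3
Employment 31 ≥ 12 months
42.9% falls in the override range (40%–44%), so the compensating-factor test applies.
Reserves 12.1 ≥ 9 months; credit score 715 < 740.
Override conditions not both satisfied; exception does not apply.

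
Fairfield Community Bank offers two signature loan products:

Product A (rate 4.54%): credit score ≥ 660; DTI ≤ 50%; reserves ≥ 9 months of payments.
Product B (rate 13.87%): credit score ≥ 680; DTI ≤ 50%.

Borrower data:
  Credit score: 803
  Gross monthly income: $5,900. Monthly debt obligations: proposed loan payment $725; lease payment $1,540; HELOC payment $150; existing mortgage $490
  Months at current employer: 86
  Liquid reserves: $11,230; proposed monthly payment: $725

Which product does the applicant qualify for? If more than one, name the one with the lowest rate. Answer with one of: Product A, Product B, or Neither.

Total debts = (725 + 1,540 + 150 + 490) = 2,905; DTI = 2,905/5,900 = 49.2%.
Reserves = 11,230/725 = 15.5 months.
Product A: score 803 ≥ 660; DTI 49.2% ≤ 50%; reserves 15.5 ≥ 9 mo → qualifies.
Product B: score 803 ≥ 680; DTI 49.2% ≤ 50% → qualifies.
Qualifying: Product A, Product B. Lowest rate is 4.54% → Product A.

Product A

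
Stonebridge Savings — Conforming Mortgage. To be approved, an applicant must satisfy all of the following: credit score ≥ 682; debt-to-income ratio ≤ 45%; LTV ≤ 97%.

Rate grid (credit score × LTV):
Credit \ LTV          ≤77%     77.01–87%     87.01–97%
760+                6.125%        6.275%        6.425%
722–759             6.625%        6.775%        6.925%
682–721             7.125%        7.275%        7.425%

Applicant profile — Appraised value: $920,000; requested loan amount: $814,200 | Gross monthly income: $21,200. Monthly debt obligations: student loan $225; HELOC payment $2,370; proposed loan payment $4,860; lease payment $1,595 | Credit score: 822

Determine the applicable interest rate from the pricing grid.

6.425%

Credit score 822 ≥ 682; Total monthly debts = (225 + 2,370 + 4,860 + 1,595) = 9,050. DTI: 9,050 ÷ 21,200 = 42.7%, within the 45% cap
Loan-to-value = 814,200/920,000 = 88.5% — pass (97% max)
Credit 822 → row 760+; LTV 88.5% → column 87.01–97%. Grid cell → 6.425%.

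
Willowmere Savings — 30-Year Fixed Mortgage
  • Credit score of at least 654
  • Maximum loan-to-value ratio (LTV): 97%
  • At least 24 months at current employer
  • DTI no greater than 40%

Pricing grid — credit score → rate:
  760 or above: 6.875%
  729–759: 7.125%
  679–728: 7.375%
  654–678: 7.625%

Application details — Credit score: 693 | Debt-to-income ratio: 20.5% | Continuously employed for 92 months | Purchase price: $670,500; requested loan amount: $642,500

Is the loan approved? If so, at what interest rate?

Approved at 7.375%

Credit score 693 ≥ 654 (meets minimum)
Debt-to-income 20.5% vs 40% cap — pass
LTV = 642,500/670,500 = 95.8% ≤ 97%
Employment 92 ≥ 24 months
All requirements met. Score 693 falls in the 679–728 tier → 7.375%.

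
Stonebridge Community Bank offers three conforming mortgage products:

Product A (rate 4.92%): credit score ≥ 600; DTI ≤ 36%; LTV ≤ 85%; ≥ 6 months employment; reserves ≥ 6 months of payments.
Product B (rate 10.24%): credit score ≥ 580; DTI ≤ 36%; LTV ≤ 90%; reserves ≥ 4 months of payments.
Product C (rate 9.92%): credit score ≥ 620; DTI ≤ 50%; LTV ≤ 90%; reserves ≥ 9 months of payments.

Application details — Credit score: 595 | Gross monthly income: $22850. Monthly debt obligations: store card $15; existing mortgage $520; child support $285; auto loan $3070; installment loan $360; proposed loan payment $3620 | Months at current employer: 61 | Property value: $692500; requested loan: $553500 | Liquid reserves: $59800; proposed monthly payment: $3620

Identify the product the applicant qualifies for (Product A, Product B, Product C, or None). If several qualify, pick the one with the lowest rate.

Total debts = (15 + 520 + 285 + 3,070 + 360 + 3,620) = 7,870; DTI = 7,870/22,850 = 34.4%.
LTV = 553,500/692,500 = 79.9%.
Reserves = 59,800/3,620 = 16.5 months.
Product A: score 595 < 600; DTI 34.4% ≤ 36%; LTV 79.9% ≤ 85%; employment 61 ≥ 6 mo; reserves 16.5 ≥ 6 mo → does not qualify.
Product B: score 595 ≥ 580; DTI 34.4% ≤ 36%; LTV 79.9% ≤ 90%; reserves 16.5 ≥ 4 mo → qualifies.
Product C: score 595 < 620; DTI 34.4% ≤ 50%; LTV 79.9% ≤ 90%; reserves 16.5 ≥ 9 mo → does not qualify.

Product B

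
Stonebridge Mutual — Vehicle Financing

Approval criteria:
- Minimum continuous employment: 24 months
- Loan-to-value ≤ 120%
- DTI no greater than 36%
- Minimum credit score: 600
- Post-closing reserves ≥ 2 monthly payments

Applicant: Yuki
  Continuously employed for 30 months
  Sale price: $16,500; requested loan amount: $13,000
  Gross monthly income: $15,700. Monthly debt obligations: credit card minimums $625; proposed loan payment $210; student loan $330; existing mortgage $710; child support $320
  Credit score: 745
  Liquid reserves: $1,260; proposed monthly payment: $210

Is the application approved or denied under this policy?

Approved

Employment 30 ≥ 24 months
Loan-to-value = 13,000/16,500 = 78.8% — pass (120% max)
Total monthly debts = (625 + 210 + 330 + 710 + 320) = 2,195. DTI: 2,195 ÷ 15,700 = 14%, within the 36% cap
Credit score 745 ≥ 600 (meets)
Reserves = 1,260/210 = 6.0 months ≥ 2
All criteria satisfied.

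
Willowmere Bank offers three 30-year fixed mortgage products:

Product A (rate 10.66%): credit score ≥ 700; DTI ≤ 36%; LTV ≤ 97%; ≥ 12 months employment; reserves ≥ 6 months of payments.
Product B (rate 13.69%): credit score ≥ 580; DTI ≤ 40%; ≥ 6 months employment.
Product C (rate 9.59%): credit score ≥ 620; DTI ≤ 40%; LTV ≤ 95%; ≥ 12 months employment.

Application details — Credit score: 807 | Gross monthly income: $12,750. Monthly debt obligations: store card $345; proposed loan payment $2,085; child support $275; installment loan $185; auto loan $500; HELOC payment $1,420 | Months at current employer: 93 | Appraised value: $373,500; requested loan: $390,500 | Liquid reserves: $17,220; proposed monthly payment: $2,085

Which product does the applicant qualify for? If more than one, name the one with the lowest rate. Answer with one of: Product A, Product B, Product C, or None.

Total debts = (345 + 2,085 + 275 + 185 + 500 + 1,420) = 4,810; DTI = 4,810/12,750 = 37.7%.
LTV = 390,500/373,500 = 104.6%.
Reserves = 17,220/2,085 = 8.3 months.
Product A: score 807 ≥ 700; DTI 37.7% > 36%; LTV 104.6% > 97%; employment 93 ≥ 12 mo; reserves 8.3 ≥ 6 mo → does not qualify.
Product B: score 807 ≥ 580; DTI 37.7% ≤ 40%; employment 93 ≥ 6 mo → qualifies.
Product C: score 807 ≥ 620; DTI 37.7% ≤ 40%; LTV 104.6% > 95%; employment 93 ≥ 12 mo → does not qualify.

Product B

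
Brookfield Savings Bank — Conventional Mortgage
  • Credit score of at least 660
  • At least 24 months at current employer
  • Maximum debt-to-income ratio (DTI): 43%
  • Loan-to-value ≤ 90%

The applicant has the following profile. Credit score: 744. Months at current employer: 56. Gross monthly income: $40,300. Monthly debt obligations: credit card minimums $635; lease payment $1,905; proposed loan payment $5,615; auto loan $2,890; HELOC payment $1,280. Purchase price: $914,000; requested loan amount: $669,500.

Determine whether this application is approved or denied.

Approved

Credit score 744 ≥ 660 (meets)
Employment 56 ≥ 24 months
Total monthly debts = (635 + 1,905 + 5,615 + 2,890 + 1,280) = 12,325. Debt-to-income = 12,325/40,300 = 30.6% — meets 43% limit
LTV: 669,500 ÷ 914,000 = 73.2%, within 90% cap
All criteria satisfied.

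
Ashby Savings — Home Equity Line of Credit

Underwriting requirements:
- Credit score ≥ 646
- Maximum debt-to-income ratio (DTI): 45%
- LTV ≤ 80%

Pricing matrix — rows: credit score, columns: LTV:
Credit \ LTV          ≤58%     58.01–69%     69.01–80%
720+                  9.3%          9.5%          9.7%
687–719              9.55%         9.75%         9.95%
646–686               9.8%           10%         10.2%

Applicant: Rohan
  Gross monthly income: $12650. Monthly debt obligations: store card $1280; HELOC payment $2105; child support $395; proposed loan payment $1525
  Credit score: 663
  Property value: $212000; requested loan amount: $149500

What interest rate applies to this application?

10.2%

Credit score 663 ≥ 646; Total monthly debts = (1,280 + 2,105 + 395 + 1,525) = 5,305. DTI = 5,305/12,650 = 41.9% ≤ 45%
LTV: 149,500 ÷ 212,000 = 70.5%, within 80% cap
Row: 663 falls in 646–686. Column: 70.5% falls in 69.01–80%. Rate = 10.2%.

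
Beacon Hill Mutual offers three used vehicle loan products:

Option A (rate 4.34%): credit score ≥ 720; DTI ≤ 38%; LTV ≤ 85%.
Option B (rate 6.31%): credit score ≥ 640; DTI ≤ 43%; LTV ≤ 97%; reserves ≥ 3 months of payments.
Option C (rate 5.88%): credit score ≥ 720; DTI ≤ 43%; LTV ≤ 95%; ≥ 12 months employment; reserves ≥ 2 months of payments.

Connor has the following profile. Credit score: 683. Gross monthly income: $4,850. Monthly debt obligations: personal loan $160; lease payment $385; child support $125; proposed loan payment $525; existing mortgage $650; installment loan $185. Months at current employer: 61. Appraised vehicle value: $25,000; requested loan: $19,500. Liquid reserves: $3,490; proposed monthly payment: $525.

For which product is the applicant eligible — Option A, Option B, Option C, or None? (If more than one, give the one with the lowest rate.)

Total debts = (160 + 385 + 125 + 525 + 650 + 185) = 2,030; DTI = 2,030/4,850 = 41.9%.
LTV = 19,500/25,000 = 78%.
Reserves = 3,490/525 = 6.6 months.
Option A: score 683 < 720; DTI 41.9% > 38%; LTV 78% ≤ 85% → does not qualify.
Option B: score 683 ≥ 640; DTI 41.9% ≤ 43%; LTV 78% ≤ 97%; reserves 6.6 ≥ 3 mo → qualifies.
Option C: score 683 < 720; DTI 41.9% ≤ 43%; LTV 78% ≤ 95%; employment 61 ≥ 12 mo; reserves 6.6 ≥ 2 mo → does not qualify.

Option B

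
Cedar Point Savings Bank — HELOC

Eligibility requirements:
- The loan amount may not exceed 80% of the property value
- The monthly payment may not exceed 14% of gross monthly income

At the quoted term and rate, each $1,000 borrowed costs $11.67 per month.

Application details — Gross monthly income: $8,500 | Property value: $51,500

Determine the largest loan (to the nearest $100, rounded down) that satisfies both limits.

$41,200

Payment cap: 14% × $8,500 = $1,190/month.
At $11.67 per $1,000, that supports 1,190/11.67 × 1,000 ≈ $101,970 → $101,900.
LTV cap: 80% × $51,500 = $41,200 → $41,200.
Binding constraint: loan-to-value.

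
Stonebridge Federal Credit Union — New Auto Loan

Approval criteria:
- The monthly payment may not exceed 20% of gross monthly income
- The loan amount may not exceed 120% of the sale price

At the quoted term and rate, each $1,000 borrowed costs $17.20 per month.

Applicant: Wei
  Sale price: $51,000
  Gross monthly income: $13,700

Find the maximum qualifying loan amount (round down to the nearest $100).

$61,200

Payment cap: 20% × $13,700 = $2,740/month.
At $17.20 per $1,000, that supports 2,740/17.20 × 1,000 ≈ $159,302 → $159,300.
LTV cap: 120% × $51,000 = $61,200 → $61,200.
Binding constraint: loan-to-value.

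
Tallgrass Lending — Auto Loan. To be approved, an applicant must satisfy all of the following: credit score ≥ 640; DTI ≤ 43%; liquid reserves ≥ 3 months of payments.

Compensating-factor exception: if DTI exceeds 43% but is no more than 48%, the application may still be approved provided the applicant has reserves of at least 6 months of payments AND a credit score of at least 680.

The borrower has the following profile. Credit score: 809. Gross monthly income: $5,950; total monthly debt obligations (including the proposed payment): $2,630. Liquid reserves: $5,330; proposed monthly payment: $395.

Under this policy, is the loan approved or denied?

Approved

Credit score 809 ≥ 640 (meets base)
DTI = 2,630/5,950 = 44.2% > 43% — standard DTI limit exceeded.
Liquid reserves cover 5,330/395 = 13.5 months — ≥ 3 required
44.2% falls in the override range (43%–48%), so the compensating-factor test applies.
Override check — reserves: 13.5 mo (ok); score: 809 (ok).
Both compensating conditions met → exception applies.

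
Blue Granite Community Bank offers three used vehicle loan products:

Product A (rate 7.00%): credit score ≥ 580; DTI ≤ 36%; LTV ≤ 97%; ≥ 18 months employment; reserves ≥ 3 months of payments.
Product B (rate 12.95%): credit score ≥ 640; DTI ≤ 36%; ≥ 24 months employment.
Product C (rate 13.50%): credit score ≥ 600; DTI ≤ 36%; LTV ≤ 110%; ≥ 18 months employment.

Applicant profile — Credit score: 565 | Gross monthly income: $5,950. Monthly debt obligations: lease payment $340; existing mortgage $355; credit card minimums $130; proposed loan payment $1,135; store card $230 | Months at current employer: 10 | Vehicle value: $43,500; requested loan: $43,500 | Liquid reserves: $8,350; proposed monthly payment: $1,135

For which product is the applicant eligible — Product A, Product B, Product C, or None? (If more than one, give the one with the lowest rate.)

Total debts = (340 + 355 + 130 + 1,135 + 230) = 2,190; DTI = 2,190/5,950 = 36.8%.
LTV = 43,500/43,500 = 100%.
Reserves = 8,350/1,135 = 7.4 months.
Product A: score 565 < 580; DTI 36.8% > 36%; LTV 100% > 97%; employment 10 < 18 mo; reserves 7.4 ≥ 3 mo → does not qualify.
Product B: score 565 < 640; DTI 36.8% > 36%; employment 10 < 24 mo → does not qualify.
Product C: score 565 < 600; DTI 36.8% > 36%; LTV 100% ≤ 110%; employment 10 < 18 mo → does not qualify.

None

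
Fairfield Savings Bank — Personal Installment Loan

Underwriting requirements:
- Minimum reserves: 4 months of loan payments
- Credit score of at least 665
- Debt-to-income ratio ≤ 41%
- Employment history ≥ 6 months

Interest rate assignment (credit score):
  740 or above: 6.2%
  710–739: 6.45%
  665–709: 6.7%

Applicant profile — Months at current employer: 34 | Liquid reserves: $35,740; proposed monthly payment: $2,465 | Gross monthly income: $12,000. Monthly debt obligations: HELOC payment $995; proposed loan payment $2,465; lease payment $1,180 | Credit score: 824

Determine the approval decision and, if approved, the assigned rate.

Approved at 6.2%

Credit score 824 ≥ 665 (meets minimum)
Reserves: 35,740 ÷ 2,465 = 14.5 months (meets 4-month minimum)
Total monthly debts = (995 + 2,465 + 1,180) = 4,640. DTI: 4,640 ÷ 12,000 = 38.7%, within the 41% cap
Employment 34 ≥ 6 months
All requirements met. Score 824 falls in the 740 or above tier → 6.2%.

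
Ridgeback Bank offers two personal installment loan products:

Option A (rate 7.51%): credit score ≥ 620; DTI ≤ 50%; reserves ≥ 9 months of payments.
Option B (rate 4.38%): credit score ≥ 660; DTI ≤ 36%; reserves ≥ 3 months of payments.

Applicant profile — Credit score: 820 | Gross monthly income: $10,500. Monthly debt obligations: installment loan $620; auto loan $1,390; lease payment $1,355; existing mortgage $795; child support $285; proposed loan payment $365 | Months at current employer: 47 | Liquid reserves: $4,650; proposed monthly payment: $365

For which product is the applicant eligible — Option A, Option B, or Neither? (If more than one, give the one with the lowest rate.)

Option A

Total debts = (620 + 1,390 + 1,355 + 795 + 285 + 365) = 4,810; DTI = 4,810/10,500 = 45.8%.
Reserves = 4,650/365 = 12.7 months.
Option A: score 820 ≥ 620; DTI 45.8% ≤ 50%; reserves 12.7 ≥ 9 mo → qualifies.
Option B: score 820 ≥ 660; DTI 45.8% > 36%; reserves 12.7 ≥ 3 mo → does not qualify.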